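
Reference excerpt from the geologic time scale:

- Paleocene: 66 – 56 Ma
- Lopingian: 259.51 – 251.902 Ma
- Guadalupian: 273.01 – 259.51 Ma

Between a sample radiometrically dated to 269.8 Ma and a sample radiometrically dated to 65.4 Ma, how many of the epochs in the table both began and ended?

The older date is 269.8 Ma and the younger is 65.4 Ma.
Epochs with start < 269.8 and end > 65.4 Ma: Lopingian (259.51–251.902).
That is 1 complete epoch.

1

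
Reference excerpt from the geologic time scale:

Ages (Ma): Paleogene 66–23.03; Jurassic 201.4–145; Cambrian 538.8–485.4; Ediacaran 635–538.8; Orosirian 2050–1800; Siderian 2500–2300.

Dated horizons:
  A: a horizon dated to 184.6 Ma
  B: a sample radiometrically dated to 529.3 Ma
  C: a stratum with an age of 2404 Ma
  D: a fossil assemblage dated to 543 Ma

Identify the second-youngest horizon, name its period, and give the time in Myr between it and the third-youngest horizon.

Sorted youngest-first by Ma: A (184.6), B (529.3), D (543), C (2404).
The second youngest is B at 529.3 Ma, which lies in 538.8–485.4 Ma: the Cambrian.
The third youngest is D at 543 Ma; separation = |529.3 − 543| = 13.7 Myr.

B, in the Cambrian; 13.7 million years to D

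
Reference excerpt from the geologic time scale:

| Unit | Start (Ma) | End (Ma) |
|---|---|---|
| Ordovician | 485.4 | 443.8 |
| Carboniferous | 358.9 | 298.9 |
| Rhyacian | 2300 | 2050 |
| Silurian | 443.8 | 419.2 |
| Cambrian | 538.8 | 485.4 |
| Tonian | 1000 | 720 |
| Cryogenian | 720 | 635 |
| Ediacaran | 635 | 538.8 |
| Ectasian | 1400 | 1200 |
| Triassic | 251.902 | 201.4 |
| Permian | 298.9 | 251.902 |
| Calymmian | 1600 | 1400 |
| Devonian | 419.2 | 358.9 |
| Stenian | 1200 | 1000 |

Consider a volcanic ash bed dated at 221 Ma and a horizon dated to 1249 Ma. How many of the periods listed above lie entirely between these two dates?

The older date is 1249 Ma and the younger is 221 Ma.
Periods with start < 1249 and end > 221 Ma: Stenian (1200–1000), Tonian (1000–720), Cryogenian (720–635), Ediacaran (635–538.8), Cambrian (538.8–485.4), Ordovician (485.4–443.8), Silurian (443.8–419.2), Devonian (419.2–358.9), Carboniferous (358.9–298.9), Permian (298.9–251.902).
That is 10 complete periods.

10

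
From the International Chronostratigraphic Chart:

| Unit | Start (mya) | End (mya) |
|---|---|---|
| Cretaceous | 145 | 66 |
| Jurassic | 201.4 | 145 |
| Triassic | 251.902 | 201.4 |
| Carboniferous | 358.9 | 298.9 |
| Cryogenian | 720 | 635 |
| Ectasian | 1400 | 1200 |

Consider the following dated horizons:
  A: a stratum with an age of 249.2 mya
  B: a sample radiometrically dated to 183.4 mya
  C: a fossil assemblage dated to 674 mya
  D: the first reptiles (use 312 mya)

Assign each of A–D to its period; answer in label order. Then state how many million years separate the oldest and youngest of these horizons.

A: 249.2 Ma lies in 251.902–201.4 Ma, so Triassic.
B: 183.4 Ma lies in 201.4–145 Ma, so Jurassic.
C: 674 Ma lies in 720–635 Ma, so Cryogenian.
D: 312 Ma lies in 358.9–298.9 Ma, so Carboniferous.
Oldest = 674 Ma, youngest = 183.4 Ma → span 490.6 Myr.

A — Triassic; B — Jurassic; C — Cryogenian; D — Carboniferous; span 490.6 million years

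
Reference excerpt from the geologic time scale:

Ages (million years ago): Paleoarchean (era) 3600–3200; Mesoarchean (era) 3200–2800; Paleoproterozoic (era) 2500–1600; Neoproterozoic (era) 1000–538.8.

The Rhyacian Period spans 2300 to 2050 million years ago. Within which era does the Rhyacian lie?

The Rhyacian (2300–2050 Ma) lies entirely within 2500–1600 Ma, the Paleoproterozoic Era.

Paleoproterozoic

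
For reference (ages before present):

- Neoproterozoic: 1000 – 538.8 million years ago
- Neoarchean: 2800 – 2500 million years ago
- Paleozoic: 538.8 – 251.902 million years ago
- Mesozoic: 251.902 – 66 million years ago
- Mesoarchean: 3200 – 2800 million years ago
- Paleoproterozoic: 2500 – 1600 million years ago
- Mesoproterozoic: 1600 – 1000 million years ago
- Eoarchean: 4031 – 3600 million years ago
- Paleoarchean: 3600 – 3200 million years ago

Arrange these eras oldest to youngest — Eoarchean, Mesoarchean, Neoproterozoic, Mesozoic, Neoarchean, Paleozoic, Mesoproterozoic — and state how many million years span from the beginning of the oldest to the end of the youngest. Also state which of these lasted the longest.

From the excerpt: Eoarchean 4031–3600; Mesoarchean 3200–2800; Neoproterozoic 1000–538.8; Mesozoic 251.902–66; Neoarchean 2800–2500; Paleozoic 538.8–251.902; Mesoproterozoic 1600–1000 (Ma).
Larger Ma is earlier, so the oldest is Eoarchean and the youngest is Mesozoic; oldest to youngest: Eoarchean, Mesoarchean, Neoarchean, Mesoproterozoic, Neoproterozoic, Paleozoic, Mesozoic.
Oldest start 4031 minus youngest end 66 gives 3965 Myr overall.
Individual lengths (start − end): Mesozoic 185.902; Eoarchean 431; Paleozoic 286.898; Mesoarchean 400; Neoarchean 300; Mesoproterozoic 600; Neoproterozoic 461.2. The largest is Mesoproterozoic at 600 Myr.

Eoarchean, Mesoarchean, Neoarchean, Mesoproterozoic, Neoproterozoic, Paleozoic, Mesozoic; total span 3965 Myr; longest is Mesoproterozoic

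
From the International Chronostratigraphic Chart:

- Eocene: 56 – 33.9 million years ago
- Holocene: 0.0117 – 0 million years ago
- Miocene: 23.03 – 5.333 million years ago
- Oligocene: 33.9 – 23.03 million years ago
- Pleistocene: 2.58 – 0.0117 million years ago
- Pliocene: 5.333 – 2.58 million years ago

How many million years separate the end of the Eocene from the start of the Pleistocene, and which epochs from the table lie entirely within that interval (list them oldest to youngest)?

31.32 million years; Oligocene, Miocene, Pliocene

The Eocene closes at 33.9 Ma and the Pleistocene opens at 2.58 Ma, so the interval is 33.9 − 2.58 = 31.32 Myr.
An epoch fits inside if it starts at or after 33.9 Ma and ends at or before 2.58 Ma; oldest first that gives Oligocene, Miocene, Pliocene.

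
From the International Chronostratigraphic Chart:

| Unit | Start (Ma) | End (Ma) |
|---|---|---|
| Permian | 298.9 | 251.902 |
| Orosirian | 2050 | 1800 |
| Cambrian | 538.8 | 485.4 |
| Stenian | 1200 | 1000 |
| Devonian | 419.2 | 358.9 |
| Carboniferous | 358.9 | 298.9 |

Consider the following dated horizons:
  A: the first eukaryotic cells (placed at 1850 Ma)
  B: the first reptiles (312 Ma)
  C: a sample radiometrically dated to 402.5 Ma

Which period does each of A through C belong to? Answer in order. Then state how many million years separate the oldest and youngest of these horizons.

Match each age against the start–end ranges in the excerpt: A = 1850 Ma → Orosirian (2050–1800); B = 312 Ma → Carboniferous (358.9–298.9); C = 402.5 Ma → Devonian (419.2–358.9).
The largest age is 1850 Ma and the smallest is 312 Ma; their difference is 1538 Myr.

A — Orosirian; B — Carboniferous; C — Devonian; span 1538 million years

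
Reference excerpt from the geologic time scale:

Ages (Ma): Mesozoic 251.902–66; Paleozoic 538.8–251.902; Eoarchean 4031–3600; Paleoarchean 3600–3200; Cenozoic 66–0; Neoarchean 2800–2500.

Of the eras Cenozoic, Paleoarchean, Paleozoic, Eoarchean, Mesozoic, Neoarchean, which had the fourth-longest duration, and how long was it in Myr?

Start − end for each: Cenozoic 66 − 0 = 66; Paleoarchean 3600 − 3200 = 400; Paleozoic 538.8 − 251.902 = 286.898; Eoarchean 4031 − 3600 = 431; Mesozoic 251.902 − 66 = 185.902; Neoarchean 2800 − 2500 = 300.
Ranking these from longest: Eoarchean > Paleoarchean > Neoarchean > Paleozoic > Mesozoic > Cenozoic.
Position 4 in that ranking is Paleozoic, which lasted 286.898 Myr.

Paleozoic, 286.898 million years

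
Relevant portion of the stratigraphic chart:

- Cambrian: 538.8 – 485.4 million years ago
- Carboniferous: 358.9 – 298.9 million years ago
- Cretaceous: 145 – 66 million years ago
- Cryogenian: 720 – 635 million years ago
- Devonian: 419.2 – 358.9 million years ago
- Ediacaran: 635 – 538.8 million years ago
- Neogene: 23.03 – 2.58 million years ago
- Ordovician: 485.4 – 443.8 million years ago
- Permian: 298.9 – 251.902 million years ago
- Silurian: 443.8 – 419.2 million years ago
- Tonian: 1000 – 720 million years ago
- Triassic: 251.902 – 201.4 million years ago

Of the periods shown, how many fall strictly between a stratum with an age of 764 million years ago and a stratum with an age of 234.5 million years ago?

764 Ma sits inside the Tonian (1000–720) and 234.5 Ma inside the Triassic (251.902–201.4); neither of those is wholly between the two dates.
The listed periods lying completely between them are Cryogenian, Ediacaran, Cambrian, Ordovician, Silurian, Devonian, Carboniferous, Permian — 8 in all.

8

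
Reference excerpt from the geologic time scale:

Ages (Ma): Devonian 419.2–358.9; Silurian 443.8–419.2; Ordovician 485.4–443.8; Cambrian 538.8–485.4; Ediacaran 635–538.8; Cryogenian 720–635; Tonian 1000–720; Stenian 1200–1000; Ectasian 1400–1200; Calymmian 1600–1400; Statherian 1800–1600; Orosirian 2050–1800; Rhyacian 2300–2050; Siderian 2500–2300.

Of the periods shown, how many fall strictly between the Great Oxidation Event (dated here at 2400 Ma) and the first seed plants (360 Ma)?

2400 Ma sits inside the Siderian (2500–2300) and 360 Ma inside the Devonian (419.2–358.9); neither of those is wholly between the two dates.
The listed periods lying completely between them are Rhyacian, Orosirian, Statherian, Calymmian, Ectasian, Stenian, Tonian, Cryogenian, Ediacaran, Cambrian, Ordovician, Silurian — 12 in all.

12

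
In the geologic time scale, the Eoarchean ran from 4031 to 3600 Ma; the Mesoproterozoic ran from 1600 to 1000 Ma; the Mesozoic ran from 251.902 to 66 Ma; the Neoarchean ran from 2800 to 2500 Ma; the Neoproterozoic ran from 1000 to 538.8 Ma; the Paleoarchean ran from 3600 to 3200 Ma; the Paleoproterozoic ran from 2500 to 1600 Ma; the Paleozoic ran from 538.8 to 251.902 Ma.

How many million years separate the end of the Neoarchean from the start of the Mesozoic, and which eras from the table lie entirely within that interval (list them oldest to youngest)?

2248.098 million years; Paleoproterozoic, Mesoproterozoic, Neoproterozoic, Paleozoic

The Neoarchean closes at 2500 Ma and the Mesozoic opens at 251.902 Ma, so the interval is 2500 − 251.902 = 2248.098 Myr.
An era fits inside if it starts at or after 2500 Ma and ends at or before 251.902 Ma; oldest first that gives Paleoproterozoic, Mesoproterozoic, Neoproterozoic, Paleozoic.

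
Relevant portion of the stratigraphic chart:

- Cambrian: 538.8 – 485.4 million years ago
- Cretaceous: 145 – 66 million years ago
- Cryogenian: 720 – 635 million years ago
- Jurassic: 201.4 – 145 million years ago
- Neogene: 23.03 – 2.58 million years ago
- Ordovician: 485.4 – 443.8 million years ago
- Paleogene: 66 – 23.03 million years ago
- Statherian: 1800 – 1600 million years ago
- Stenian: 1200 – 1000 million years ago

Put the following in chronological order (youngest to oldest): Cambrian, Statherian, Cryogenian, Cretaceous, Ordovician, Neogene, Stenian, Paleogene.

The oldest of these is Statherian (starts 1800 Ma) and the youngest is Neogene (ends 2.58 Ma).
In between, by decreasing start age: Stenian (1200), Cryogenian (720), Cambrian (538.8), Ordovician (485.4), Cretaceous (145), Paleogene (66).
Listing youngest first means reversing that sequence.

Neogene, Paleogene, Cretaceous, Ordovician, Cambrian, Cryogenian, Stenian, Statherian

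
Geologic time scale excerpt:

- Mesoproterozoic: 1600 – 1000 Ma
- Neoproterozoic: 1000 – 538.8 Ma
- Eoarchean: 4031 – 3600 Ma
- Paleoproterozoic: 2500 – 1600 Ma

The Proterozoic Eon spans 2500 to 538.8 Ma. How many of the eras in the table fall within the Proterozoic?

3

Eras inside 2500–538.8 Ma: Paleoproterozoic, Mesoproterozoic, Neoproterozoic — 3 in total.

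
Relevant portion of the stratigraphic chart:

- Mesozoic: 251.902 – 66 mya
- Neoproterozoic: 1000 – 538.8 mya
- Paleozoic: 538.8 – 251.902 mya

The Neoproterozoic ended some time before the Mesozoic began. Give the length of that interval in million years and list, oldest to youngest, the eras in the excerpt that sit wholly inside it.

End of Neoproterozoic = 538.8 Ma; start of Mesozoic = 251.902 Ma.
Gap = 538.8 − 251.902 = 286.898 Myr.
Eras wholly inside 538.8–251.902 Ma: Paleozoic (538.8–251.902).

286.898 million years; Paleozoic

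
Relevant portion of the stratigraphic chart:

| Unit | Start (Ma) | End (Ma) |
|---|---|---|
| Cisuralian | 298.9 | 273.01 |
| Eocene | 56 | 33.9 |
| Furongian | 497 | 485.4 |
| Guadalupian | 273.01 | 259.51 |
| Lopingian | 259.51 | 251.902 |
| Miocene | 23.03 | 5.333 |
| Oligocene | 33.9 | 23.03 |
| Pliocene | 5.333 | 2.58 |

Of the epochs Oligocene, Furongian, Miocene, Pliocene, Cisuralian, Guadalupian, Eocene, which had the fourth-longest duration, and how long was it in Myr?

Durations: Oligocene 10.87; Furongian 11.6; Miocene 17.697; Pliocene 2.753; Cisuralian 25.89; Guadalupian 13.5; Eocene 22.1 Myr.
Sorted longest-first: Cisuralian (25.89), Eocene (22.1), Miocene (17.697), Guadalupian (13.5), Furongian (11.6), Oligocene (10.87), Pliocene (2.753).
The fourth longest is Guadalupian at 13.5 Myr.

Guadalupian, 13.5 million years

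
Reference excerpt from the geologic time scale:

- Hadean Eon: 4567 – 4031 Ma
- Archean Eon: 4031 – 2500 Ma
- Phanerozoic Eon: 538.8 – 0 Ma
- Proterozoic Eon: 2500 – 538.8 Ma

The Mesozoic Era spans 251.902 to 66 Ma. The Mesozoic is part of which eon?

The Mesozoic (251.902–66 Ma) lies entirely within 538.8–0 Ma, the Phanerozoic Eon.

Phanerozoic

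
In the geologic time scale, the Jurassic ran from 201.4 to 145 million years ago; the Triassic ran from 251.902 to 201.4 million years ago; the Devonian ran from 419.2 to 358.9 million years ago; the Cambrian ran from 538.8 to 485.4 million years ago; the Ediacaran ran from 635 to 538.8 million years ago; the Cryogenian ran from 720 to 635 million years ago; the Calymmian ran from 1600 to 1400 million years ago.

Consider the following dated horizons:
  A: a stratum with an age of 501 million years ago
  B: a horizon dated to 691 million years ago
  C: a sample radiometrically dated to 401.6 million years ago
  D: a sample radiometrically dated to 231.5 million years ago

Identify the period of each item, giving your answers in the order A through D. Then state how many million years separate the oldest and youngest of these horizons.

A: 501 Ma lies in 538.8–485.4 Ma, so Cambrian.
B: 691 Ma lies in 720–635 Ma, so Cryogenian.
C: 401.6 Ma lies in 419.2–358.9 Ma, so Devonian.
D: 231.5 Ma lies in 251.902–201.4 Ma, so Triassic.
Oldest = 691 Ma, youngest = 231.5 Ma → span 459.5 Myr.

A — Cambrian; B — Cryogenian; C — Devonian; D — Triassic; span 459.5 million years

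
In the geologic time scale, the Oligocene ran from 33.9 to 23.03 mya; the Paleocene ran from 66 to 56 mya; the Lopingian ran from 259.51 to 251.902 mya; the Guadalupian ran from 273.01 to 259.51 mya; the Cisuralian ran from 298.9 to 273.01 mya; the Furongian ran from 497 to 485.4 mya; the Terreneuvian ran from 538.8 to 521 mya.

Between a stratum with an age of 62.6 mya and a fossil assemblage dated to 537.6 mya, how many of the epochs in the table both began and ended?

The older date is 537.6 Ma and the younger is 62.6 Ma.
Epochs with start < 537.6 and end > 62.6 Ma: Furongian (497–485.4), Cisuralian (298.9–273.01), Guadalupian (273.01–259.51), Lopingian (259.51–251.902).
That is 4 complete epochs.

4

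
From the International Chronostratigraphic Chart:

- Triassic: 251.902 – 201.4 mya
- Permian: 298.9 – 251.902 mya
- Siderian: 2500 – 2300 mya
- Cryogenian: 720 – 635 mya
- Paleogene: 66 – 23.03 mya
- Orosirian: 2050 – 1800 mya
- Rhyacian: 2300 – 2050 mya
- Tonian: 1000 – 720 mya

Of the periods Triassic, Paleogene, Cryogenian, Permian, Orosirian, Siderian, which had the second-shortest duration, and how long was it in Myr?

Permian, 46.998 million years

Durations: Triassic 50.502; Paleogene 42.97; Cryogenian 85; Permian 46.998; Orosirian 250; Siderian 200 Myr.
Sorted shortest-first: Paleogene (42.97), Permian (46.998), Triassic (50.502), Cryogenian (85), Siderian (200), Orosirian (250).
The second shortest is Permian at 46.998 Myr.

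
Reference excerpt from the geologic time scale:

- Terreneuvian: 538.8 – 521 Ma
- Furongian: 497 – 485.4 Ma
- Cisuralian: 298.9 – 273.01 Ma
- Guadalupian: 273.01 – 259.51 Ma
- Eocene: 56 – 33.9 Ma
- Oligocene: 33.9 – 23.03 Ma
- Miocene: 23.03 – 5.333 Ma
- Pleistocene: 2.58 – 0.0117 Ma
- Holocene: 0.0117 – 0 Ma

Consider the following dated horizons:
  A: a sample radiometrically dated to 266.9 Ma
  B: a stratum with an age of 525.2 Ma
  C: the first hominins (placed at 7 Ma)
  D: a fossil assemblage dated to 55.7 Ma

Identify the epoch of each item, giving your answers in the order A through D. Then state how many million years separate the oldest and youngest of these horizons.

A — Guadalupian; B — Terreneuvian; C — Miocene; D — Eocene; span 518.2 million years

Match each age against the start–end ranges in the excerpt: A = 266.9 Ma → Guadalupian (273.01–259.51); B = 525.2 Ma → Terreneuvian (538.8–521); C = 7 Ma → Miocene (23.03–5.333); D = 55.7 Ma → Eocene (56–33.9).
The largest age is 525.2 Ma and the smallest is 7 Ma; their difference is 518.2 Myr.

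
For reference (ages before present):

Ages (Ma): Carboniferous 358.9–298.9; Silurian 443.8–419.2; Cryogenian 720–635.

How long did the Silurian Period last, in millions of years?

24.6 million years

443.8 − 419.2 = 24.6 million years.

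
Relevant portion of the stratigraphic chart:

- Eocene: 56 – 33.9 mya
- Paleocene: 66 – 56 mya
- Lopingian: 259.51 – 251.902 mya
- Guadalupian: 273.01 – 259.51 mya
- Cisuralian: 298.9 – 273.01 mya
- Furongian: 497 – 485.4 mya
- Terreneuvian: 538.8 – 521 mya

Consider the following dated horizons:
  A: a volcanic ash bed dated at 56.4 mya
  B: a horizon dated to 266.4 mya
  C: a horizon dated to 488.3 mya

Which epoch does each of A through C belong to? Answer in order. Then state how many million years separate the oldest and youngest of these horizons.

Match each age against the start–end ranges in the excerpt: A = 56.4 Ma → Paleocene (66–56); B = 266.4 Ma → Guadalupian (273.01–259.51); C = 488.3 Ma → Furongian (497–485.4).
The largest age is 488.3 Ma and the smallest is 56.4 Ma; their difference is 431.9 Myr.

A — Paleocene; B — Guadalupian; C — Furongian; span 431.9 million years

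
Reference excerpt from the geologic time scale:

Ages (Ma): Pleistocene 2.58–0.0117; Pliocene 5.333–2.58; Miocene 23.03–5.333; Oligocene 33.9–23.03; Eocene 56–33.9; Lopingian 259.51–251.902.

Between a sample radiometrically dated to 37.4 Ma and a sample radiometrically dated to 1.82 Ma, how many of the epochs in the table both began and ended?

3

The older date is 37.4 Ma and the younger is 1.82 Ma.
Epochs with start < 37.4 and end > 1.82 Ma: Oligocene (33.9–23.03), Miocene (23.03–5.333), Pliocene (5.333–2.58).
That is 3 complete epochs.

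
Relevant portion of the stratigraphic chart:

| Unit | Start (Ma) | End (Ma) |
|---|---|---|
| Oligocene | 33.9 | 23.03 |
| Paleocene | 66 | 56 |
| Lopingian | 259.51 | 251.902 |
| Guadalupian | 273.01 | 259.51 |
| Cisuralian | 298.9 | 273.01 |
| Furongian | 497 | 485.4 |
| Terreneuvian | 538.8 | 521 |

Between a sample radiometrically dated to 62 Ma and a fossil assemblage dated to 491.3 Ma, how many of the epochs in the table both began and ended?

3

The older date is 491.3 Ma and the younger is 62 Ma.
Epochs with start < 491.3 and end > 62 Ma: Cisuralian (298.9–273.01), Guadalupian (273.01–259.51), Lopingian (259.51–251.902).
That is 3 complete epochs.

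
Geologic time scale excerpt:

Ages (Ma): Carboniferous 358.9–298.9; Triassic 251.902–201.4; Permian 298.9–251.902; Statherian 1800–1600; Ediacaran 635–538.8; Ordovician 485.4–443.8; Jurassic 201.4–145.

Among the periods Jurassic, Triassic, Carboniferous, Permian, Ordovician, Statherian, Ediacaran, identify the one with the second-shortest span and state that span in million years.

Permian, 46.998 million years

Durations: Jurassic 56.4; Triassic 50.502; Carboniferous 60; Permian 46.998; Ordovician 41.6; Statherian 200; Ediacaran 96.2 Myr.
Sorted shortest-first: Ordovician (41.6), Permian (46.998), Triassic (50.502), Jurassic (56.4), Carboniferous (60), Ediacaran (96.2), Statherian (200).
The second shortest is Permian at 46.998 Myr.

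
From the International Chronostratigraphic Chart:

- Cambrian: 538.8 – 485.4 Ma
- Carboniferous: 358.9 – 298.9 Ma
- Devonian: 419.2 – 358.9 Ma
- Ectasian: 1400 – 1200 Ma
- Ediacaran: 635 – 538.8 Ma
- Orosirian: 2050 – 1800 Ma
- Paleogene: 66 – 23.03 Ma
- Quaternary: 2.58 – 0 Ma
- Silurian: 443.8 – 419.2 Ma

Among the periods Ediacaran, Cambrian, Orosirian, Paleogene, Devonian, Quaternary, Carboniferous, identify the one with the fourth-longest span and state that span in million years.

Carboniferous, 60 million years

Durations: Ediacaran 96.2; Cambrian 53.4; Orosirian 250; Paleogene 42.97; Devonian 60.3; Quaternary 2.58; Carboniferous 60 Myr.
Sorted longest-first: Orosirian (250), Ediacaran (96.2), Devonian (60.3), Carboniferous (60), Cambrian (53.4), Paleogene (42.97), Quaternary (2.58).
The fourth longest is Carboniferous at 60 Myr.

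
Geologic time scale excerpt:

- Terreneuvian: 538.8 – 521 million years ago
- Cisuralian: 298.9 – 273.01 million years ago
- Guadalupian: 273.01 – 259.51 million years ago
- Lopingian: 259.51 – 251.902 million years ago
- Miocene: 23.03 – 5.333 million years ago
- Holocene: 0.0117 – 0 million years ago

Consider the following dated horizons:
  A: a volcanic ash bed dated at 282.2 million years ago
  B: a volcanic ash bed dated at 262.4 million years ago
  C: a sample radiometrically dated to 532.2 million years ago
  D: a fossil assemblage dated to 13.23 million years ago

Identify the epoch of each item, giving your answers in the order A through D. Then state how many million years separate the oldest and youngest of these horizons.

A: 282.2 Ma lies in 298.9–273.01 Ma, so Cisuralian.
B: 262.4 Ma lies in 273.01–259.51 Ma, so Guadalupian.
C: 532.2 Ma lies in 538.8–521 Ma, so Terreneuvian.
D: 13.23 Ma lies in 23.03–5.333 Ma, so Miocene.
Oldest = 532.2 Ma, youngest = 13.23 Ma → span 518.97 Myr.

A — Cisuralian; B — Guadalupian; C — Terreneuvian; D — Miocene; span 518.97 million years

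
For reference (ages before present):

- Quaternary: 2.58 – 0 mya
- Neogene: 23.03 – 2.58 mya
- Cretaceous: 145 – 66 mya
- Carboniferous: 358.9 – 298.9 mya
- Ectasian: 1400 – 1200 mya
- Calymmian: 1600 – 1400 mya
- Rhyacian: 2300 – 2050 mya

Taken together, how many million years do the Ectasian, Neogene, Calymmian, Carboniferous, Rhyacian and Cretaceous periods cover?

809.45 million years

Duration is start − end for each: (1400 − 1200) + (23.03 − 2.58) + (1600 − 1400) + (358.9 − 298.9) + (2300 − 2050) + (145 − 66).
That is 200 + 20.45 + 200 + 60 + 250 + 79, which totals 809.45 million years.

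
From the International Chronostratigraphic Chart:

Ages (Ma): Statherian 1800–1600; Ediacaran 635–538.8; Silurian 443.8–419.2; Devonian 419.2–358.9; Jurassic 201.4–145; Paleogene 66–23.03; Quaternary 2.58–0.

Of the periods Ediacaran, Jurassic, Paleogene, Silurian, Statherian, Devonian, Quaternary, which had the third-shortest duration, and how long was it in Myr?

Start − end for each: Ediacaran 635 − 538.8 = 96.2; Jurassic 201.4 − 145 = 56.4; Paleogene 66 − 23.03 = 42.97; Silurian 443.8 − 419.2 = 24.6; Statherian 1800 − 1600 = 200; Devonian 419.2 − 358.9 = 60.3; Quaternary 2.58 − 0 = 2.58.
Ranking these from shortest: Quaternary < Silurian < Paleogene < Jurassic < Devonian < Ediacaran < Statherian.
Position 3 in that ranking is Paleogene, which lasted 42.97 Myr.

Paleogene, 42.97 million years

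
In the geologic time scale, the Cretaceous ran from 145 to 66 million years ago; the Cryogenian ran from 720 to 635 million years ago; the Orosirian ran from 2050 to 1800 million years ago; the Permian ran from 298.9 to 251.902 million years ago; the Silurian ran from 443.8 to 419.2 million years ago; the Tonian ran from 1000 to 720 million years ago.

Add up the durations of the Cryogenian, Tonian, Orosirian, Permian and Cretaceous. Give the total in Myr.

Each duration: Cryogenian = 85; Tonian = 280; Orosirian = 250; Permian = 46.998; Cretaceous = 79.
Sum: 85 + 280 + 250 + 46.998 + 79 = 740.998 Myr.

740.998 million years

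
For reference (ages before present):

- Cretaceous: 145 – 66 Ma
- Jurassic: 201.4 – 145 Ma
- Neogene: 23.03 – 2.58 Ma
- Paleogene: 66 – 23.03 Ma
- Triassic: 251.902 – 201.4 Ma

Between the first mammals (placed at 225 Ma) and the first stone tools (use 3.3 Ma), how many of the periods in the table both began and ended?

3

225 Ma sits inside the Triassic (251.902–201.4) and 3.3 Ma inside the Neogene (23.03–2.58); neither of those is wholly between the two dates.
The listed periods lying completely between them are Jurassic, Cretaceous, Paleogene — 3 in all.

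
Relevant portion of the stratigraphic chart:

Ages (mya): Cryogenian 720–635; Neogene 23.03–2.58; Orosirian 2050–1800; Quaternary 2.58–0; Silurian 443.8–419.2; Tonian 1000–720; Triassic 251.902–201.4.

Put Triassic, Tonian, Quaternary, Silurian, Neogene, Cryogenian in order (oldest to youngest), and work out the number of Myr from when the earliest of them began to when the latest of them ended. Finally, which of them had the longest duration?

Tonian → Cryogenian → Silurian → Triassic → Neogene → Quaternary; total span 1000 Myr; longest is Tonian

From the excerpt: Triassic 251.902–201.4; Tonian 1000–720; Quaternary 2.58–0; Silurian 443.8–419.2; Neogene 23.03–2.58; Cryogenian 720–635 (Ma).
Larger Ma is earlier, so the oldest is Tonian and the youngest is Quaternary; oldest to youngest: Tonian, Cryogenian, Silurian, Triassic, Neogene, Quaternary.
Oldest start 1000 minus youngest end 0 gives 1000 Myr overall.
Individual lengths (start − end): Neogene 20.45; Silurian 24.6; Cryogenian 85; Triassic 50.502; Quaternary 2.58; Tonian 280. The largest is Tonian at 280 Myr.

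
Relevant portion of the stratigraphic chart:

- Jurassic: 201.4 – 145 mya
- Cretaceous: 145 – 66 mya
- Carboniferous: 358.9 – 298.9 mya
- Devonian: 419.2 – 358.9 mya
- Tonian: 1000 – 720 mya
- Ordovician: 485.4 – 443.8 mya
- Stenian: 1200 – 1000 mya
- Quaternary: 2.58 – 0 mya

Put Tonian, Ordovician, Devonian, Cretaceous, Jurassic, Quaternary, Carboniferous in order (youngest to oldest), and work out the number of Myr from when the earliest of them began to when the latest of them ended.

Quaternary, Cretaceous, Jurassic, Carboniferous, Devonian, Ordovician, Tonian; total span 1000 Myr

From the excerpt: Tonian 1000–720; Ordovician 485.4–443.8; Devonian 419.2–358.9; Cretaceous 145–66; Jurassic 201.4–145; Quaternary 2.58–0; Carboniferous 358.9–298.9 (Ma).
Larger Ma is earlier, so the oldest is Tonian and the youngest is Quaternary; youngest to oldest: Quaternary, Cretaceous, Jurassic, Carboniferous, Devonian, Ordovician, Tonian.
Oldest start 1000 minus youngest end 0 gives 1000 Myr overall.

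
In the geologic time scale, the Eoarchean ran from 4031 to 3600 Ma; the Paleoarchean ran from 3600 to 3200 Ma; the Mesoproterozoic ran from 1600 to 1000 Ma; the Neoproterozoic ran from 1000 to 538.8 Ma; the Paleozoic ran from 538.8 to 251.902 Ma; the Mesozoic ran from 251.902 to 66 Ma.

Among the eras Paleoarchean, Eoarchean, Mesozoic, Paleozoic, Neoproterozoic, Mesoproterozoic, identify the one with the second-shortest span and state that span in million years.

Paleozoic, 286.898 million years

Start − end for each: Paleoarchean 3600 − 3200 = 400; Eoarchean 4031 − 3600 = 431; Mesozoic 251.902 − 66 = 185.902; Paleozoic 538.8 − 251.902 = 286.898; Neoproterozoic 1000 − 538.8 = 461.2; Mesoproterozoic 1600 − 1000 = 600.
Ranking these from shortest: Mesozoic < Paleozoic < Paleoarchean < Eoarchean < Neoproterozoic < Mesoproterozoic.
Position 2 in that ranking is Paleozoic, which lasted 286.898 Myr.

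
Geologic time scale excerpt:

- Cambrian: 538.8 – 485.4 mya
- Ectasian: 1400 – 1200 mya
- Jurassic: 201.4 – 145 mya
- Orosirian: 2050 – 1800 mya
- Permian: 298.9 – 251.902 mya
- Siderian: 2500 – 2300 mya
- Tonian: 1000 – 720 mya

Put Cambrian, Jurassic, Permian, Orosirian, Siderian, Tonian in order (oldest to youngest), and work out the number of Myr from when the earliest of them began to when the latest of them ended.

Siderian → Orosirian → Tonian → Cambrian → Permian → Jurassic; total span 2355 Myr

Start ages (Ma): Siderian 2500, Orosirian 2050, Tonian 1000, Cambrian 538.8, Permian 298.9, Jurassic 201.4.
Ordered oldest to youngest: Siderian, Orosirian, Tonian, Cambrian, Permian, Jurassic.
Span = 2500 − 145 = 2355 Myr.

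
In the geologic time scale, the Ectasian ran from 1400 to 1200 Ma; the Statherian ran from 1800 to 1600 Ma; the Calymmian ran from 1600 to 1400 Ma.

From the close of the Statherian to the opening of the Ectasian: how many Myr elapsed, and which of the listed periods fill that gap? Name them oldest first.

200 million years; Calymmian

End of Statherian = 1600 Ma; start of Ectasian = 1400 Ma.
Gap = 1600 − 1400 = 200 Myr.
Periods wholly inside 1600–1400 Ma: Calymmian (1600–1400).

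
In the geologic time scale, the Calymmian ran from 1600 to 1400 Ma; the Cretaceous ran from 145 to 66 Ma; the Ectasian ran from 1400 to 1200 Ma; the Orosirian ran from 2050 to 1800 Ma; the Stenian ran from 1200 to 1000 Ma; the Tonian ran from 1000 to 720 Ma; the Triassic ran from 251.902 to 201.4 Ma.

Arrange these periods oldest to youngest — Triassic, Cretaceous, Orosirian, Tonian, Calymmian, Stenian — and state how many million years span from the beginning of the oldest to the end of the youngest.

From the excerpt: Triassic 251.902–201.4; Cretaceous 145–66; Orosirian 2050–1800; Tonian 1000–720; Calymmian 1600–1400; Stenian 1200–1000 (Ma).
Larger Ma is earlier, so the oldest is Orosirian and the youngest is Cretaceous; oldest to youngest: Orosirian, Calymmian, Stenian, Tonian, Triassic, Cretaceous.
Oldest start 2050 minus youngest end 66 gives 1984 Myr overall.

Orosirian → Calymmian → Stenian → Tonian → Triassic → Cretaceous; total span 1984 Myr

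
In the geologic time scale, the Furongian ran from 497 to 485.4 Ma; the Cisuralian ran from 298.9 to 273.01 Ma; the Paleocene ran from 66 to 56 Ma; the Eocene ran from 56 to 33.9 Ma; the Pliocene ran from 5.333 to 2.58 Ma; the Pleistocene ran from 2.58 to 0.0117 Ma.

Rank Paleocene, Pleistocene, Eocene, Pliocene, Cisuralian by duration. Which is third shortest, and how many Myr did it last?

Durations: Paleocene 10; Pleistocene 2.5683; Eocene 22.1; Pliocene 2.753; Cisuralian 25.89 Myr.
Sorted shortest-first: Pleistocene (2.5683), Pliocene (2.753), Paleocene (10), Eocene (22.1), Cisuralian (25.89).
The third shortest is Paleocene at 10 Myr.

Paleocene, 10 million years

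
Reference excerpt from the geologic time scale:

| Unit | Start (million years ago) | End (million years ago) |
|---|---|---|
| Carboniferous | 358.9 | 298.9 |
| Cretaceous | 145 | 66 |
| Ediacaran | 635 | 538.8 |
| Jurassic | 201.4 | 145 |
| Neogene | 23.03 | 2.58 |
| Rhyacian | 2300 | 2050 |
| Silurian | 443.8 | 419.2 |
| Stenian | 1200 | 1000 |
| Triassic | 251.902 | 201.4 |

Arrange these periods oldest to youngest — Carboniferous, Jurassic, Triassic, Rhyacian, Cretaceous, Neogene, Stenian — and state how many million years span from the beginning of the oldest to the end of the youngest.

Rhyacian, Stenian, Carboniferous, Triassic, Jurassic, Cretaceous, Neogene; total span 2297.42 Myr

Start ages (Ma): Rhyacian 2300, Stenian 1200, Carboniferous 358.9, Triassic 251.902, Jurassic 201.4, Cretaceous 145, Neogene 23.03.
Ordered oldest to youngest: Rhyacian, Stenian, Carboniferous, Triassic, Jurassic, Cretaceous, Neogene.
Span = 2300 − 2.58 = 2297.42 Myr.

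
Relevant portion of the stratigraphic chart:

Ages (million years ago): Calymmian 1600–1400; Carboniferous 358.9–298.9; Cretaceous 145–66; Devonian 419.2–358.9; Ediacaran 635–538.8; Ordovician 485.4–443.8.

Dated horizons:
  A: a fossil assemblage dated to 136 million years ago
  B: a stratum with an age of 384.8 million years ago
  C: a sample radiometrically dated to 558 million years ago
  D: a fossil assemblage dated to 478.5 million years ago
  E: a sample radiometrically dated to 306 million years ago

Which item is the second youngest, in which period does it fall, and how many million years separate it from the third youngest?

Sorted youngest-first by Ma: A (136), E (306), B (384.8), D (478.5), C (558).
The second youngest is E at 306 Ma, which lies in 358.9–298.9 Ma: the Carboniferous.
The third youngest is B at 384.8 Ma; separation = |306 − 384.8| = 78.8 Myr.

E, in the Carboniferous; 78.8 million years to B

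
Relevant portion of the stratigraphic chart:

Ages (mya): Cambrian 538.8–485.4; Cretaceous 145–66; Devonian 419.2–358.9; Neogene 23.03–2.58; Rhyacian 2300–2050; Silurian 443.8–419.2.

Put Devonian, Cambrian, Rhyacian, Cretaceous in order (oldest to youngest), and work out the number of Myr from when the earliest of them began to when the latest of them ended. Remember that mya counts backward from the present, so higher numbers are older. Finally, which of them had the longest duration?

Rhyacian, Cambrian, Devonian, Cretaceous; total span 2234 Myr; longest is Rhyacian

Start ages (Ma): Rhyacian 2300, Cambrian 538.8, Devonian 419.2, Cretaceous 145.
Ordered oldest to youngest: Rhyacian, Cambrian, Devonian, Cretaceous.
Span = 2300 − 66 = 2234 Myr.
Durations: Cretaceous 79, Devonian 60.3, Cambrian 53.4, Rhyacian 250 → longest is Rhyacian (250 Myr).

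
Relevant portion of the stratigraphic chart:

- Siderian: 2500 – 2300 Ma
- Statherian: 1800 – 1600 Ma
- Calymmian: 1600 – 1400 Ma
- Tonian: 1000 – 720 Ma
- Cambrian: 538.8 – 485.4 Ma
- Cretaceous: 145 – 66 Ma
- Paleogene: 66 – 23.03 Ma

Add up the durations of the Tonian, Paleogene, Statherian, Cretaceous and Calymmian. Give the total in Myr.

Each duration: Tonian = 280; Paleogene = 42.97; Statherian = 200; Cretaceous = 79; Calymmian = 200.
Sum: 280 + 42.97 + 200 + 79 + 200 = 801.97 Myr.

801.97 million years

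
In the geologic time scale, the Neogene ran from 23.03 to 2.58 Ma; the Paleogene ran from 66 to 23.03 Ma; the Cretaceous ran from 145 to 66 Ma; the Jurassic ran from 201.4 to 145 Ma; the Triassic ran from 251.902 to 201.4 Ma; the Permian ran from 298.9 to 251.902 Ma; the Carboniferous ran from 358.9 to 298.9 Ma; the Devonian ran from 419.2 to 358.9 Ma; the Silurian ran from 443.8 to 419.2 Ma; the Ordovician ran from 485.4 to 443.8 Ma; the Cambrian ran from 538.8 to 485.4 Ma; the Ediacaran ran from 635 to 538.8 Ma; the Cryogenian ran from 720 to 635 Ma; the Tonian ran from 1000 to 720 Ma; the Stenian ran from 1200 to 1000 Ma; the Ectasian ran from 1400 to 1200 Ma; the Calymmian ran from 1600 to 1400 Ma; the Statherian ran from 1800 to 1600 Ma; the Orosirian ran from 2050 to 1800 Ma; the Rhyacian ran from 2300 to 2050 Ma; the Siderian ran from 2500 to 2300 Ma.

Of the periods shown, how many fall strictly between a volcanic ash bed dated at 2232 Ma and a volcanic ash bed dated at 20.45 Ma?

18

The older date is 2232 Ma and the younger is 20.45 Ma.
Periods with start < 2232 and end > 20.45 Ma: Orosirian (2050–1800), Statherian (1800–1600), Calymmian (1600–1400), Ectasian (1400–1200), Stenian (1200–1000), Tonian (1000–720), Cryogenian (720–635), Ediacaran (635–538.8), Cambrian (538.8–485.4), Ordovician (485.4–443.8), Silurian (443.8–419.2), Devonian (419.2–358.9), Carboniferous (358.9–298.9), Permian (298.9–251.902), Triassic (251.902–201.4), Jurassic (201.4–145), Cretaceous (145–66), Paleogene (66–23.03).
That is 18 complete periods.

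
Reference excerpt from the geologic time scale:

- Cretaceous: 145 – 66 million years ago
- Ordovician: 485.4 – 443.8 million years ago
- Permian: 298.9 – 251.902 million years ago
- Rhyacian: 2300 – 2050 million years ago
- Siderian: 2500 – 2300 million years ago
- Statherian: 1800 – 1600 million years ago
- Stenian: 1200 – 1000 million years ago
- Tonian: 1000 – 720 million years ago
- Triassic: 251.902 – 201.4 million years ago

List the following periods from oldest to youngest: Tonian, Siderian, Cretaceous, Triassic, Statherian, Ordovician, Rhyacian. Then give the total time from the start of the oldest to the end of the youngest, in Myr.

Siderian, Rhyacian, Statherian, Tonian, Ordovician, Triassic, Cretaceous; total span 2434 Myr

From the excerpt: Tonian 1000–720; Siderian 2500–2300; Cretaceous 145–66; Triassic 251.902–201.4; Statherian 1800–1600; Ordovician 485.4–443.8; Rhyacian 2300–2050 (Ma).
Larger Ma is earlier, so the oldest is Siderian and the youngest is Cretaceous; oldest to youngest: Siderian, Rhyacian, Statherian, Tonian, Ordovician, Triassic, Cretaceous.
Oldest start 2500 minus youngest end 66 gives 2434 Myr overall.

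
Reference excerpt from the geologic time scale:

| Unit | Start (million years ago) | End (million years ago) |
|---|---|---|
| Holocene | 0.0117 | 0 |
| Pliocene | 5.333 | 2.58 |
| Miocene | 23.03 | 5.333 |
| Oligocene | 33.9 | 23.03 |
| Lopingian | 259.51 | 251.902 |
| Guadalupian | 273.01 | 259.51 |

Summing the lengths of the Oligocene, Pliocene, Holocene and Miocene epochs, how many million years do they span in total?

Duration is start − end for each: (33.9 − 23.03) + (5.333 − 2.58) + (0.0117 − 0) + (23.03 − 5.333).
That is 10.87 + 2.753 + 0.0117 + 17.697, which totals 31.3317 million years.

31.3317 million years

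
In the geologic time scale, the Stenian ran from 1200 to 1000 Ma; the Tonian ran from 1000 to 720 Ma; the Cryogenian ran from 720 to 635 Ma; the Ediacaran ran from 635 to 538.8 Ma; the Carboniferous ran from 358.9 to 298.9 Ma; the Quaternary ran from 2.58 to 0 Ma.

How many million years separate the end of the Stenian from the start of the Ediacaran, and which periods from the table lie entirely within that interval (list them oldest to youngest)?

365 million years; Tonian, Cryogenian

The Stenian closes at 1000 Ma and the Ediacaran opens at 635 Ma, so the interval is 1000 − 635 = 365 Myr.
A period fits inside if it starts at or after 1000 Ma and ends at or before 635 Ma; oldest first that gives Tonian, Cryogenian.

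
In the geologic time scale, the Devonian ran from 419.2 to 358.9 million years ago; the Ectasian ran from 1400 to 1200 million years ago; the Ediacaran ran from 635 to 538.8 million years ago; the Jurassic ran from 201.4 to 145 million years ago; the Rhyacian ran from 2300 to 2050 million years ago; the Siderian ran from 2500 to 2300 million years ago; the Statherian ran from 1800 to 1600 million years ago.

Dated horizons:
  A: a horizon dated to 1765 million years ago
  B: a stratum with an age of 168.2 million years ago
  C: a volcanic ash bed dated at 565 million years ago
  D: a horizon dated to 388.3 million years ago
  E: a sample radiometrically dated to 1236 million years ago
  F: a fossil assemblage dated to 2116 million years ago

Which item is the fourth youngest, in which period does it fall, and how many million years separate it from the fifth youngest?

E, in the Ectasian; 529 million years to A

Smaller Ma means younger, so youngest first: B 168.2 < D 388.3 < C 565 < E 1236 < A 1765 < F 2116.
Counting 4 along gives E (1236 Ma); the excerpt puts that inside the Ectasian, 1400–1200 Ma.
Next in line is A (1765 Ma), and 1765 − 1236 = 529 Myr.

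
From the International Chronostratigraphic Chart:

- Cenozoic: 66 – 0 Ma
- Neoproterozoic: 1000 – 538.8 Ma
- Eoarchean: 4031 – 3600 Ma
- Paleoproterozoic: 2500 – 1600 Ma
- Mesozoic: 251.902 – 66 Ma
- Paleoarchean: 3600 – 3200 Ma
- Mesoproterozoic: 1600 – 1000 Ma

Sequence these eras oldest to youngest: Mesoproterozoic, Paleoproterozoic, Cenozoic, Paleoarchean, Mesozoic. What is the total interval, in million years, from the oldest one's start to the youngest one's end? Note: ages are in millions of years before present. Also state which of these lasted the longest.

Paleoarchean, Paleoproterozoic, Mesoproterozoic, Mesozoic, Cenozoic; total span 3600 Myr; longest is Paleoproterozoic

Start ages (Ma): Paleoarchean 3600, Paleoproterozoic 2500, Mesoproterozoic 1600, Mesozoic 251.902, Cenozoic 66.
Ordered oldest to youngest: Paleoarchean, Paleoproterozoic, Mesoproterozoic, Mesozoic, Cenozoic.
Span = 3600 − 0 = 3600 Myr.
Durations: Paleoarchean 400, Cenozoic 66, Mesoproterozoic 600, Mesozoic 185.902, Paleoproterozoic 900 → longest is Paleoproterozoic (900 Myr).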